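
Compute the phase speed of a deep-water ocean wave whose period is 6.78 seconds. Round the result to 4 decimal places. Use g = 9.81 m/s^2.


We use the deep-water celerity formula:
C = g * T / (2 * pi)
C = 9.81 * 6.78 / (2 * 3.14159...)
C = 66.511800 / 6.283185
C = 10.5857 m/s

10.5857


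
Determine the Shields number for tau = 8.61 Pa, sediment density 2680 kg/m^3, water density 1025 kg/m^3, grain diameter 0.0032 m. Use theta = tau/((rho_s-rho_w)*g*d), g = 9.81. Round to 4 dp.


theta = tau / ((rho_s - rho_w) * g * d)
rho_s - rho_w = 2680 - 1025 = 1655
Denominator = 1655 * 9.81 * 0.0032 = 51.953760
theta = 8.61 / 51.953760
theta = 0.1657

0.1657


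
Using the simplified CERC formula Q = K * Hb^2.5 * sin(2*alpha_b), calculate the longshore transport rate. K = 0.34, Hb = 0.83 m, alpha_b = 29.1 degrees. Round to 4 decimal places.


Q = K * Hb^2.5 * sin(2 * alpha_b)
Hb^2.5 = 0.83^2.5 = 0.627618
sin(2 * 29.1) = sin(58.2) = 0.849893
Q = 0.34 * 0.627618 * 0.849893
Q = 0.1814 m^3/s

0.1814


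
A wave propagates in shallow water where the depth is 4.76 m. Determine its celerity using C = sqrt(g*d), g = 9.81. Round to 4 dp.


Using the shallow-water approximation:
C = sqrt(g * d) = sqrt(9.81 * 4.76)
C = sqrt(46.6956)
C = 6.8334 m/s

6.8334


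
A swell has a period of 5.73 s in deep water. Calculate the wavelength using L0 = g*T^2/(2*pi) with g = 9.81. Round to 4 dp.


L0 = g * T^2 / (2 * pi)
L0 = 9.81 * 5.73^2 / (2 * pi)
L0 = 9.81 * 32.8329 / 6.28319
L0 = 322.0907 / 6.28319
L0 = 51.2623 m

51.2623


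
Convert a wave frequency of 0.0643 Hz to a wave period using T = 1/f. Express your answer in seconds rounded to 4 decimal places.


T = 1 / f
T = 1 / 0.0643
T = 15.5521 s

15.5521


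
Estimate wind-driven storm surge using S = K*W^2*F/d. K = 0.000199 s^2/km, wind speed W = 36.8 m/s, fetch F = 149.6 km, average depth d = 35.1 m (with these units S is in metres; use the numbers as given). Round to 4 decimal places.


S = K * W^2 * F / d
W^2 = 36.8^2 = 1354.24
S = 0.000199 * 1354.24 * 149.6 / 35.1
Numerator = 0.000199 * 1354.24 * 149.6 = 40.316266
S = 40.316266 / 35.1 = 1.1486 m

1.1486


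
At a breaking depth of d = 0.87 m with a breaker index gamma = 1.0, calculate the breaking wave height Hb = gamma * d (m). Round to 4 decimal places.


Hb = gamma * d
Hb = 1.0 * 0.87
Hb = 0.8700 m

0.8700


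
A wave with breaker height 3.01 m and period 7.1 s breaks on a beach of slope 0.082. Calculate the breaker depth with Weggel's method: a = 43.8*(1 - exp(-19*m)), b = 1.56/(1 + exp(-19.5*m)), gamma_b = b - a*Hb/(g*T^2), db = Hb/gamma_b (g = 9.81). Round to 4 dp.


a = 43.8 * (1 - exp(-19 * m))
exp(-19 * 0.082) = exp(-1.5580) = 0.210557
a = 43.8 * (1 - 0.210557) = 34.577614
b = 1.56 / (1 + exp(-19.5 * m))
exp(-19.5 * 0.082) = exp(-1.5990) = 0.202099
b = 1.56 / (1 + 0.202099) = 1.297731
Hb / (g * T^2) = 3.01 / (9.81 * 7.1^2) = 3.01 / 494.5221 = 0.00608668
gamma_b = b - a * Hb/(g*T^2) = 1.297731 - 34.577614 * 0.00608668 = 1.087268
db = Hb / gamma_b = 3.01 / 1.087268
db = 2.7684 m

2.7684


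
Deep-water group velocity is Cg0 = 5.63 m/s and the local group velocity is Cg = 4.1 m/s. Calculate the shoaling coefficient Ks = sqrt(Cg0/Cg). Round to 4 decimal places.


Ks = sqrt(Cg0 / Cg)
Ks = sqrt(5.63 / 4.1)
Ks = sqrt(1.3732)
Ks = 1.1718

1.1718


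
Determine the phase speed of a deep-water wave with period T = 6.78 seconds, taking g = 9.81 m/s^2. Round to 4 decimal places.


We use the deep-water celerity formula:
C = g * T / (2 * pi)
C = 9.81 * 6.78 / (2 * 3.14159...)
C = 66.511800 / 6.283185
C = 10.5857 m/s

10.5857


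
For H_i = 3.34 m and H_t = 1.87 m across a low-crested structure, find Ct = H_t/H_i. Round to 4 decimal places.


Ct = H_t / H_i
Ct = 1.87 / 3.34
Ct = 0.5599

0.5599


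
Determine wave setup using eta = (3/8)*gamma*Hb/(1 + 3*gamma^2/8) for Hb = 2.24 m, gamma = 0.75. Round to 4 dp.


eta = (3/8) * gamma * Hb / (1 + 3*gamma^2/8)
Numerator = (3/8) * 0.75 * 2.24 = 0.630000
Denominator = 1 + 3*0.75^2/8 = 1 + 0.210938 = 1.210938
eta = 0.630000 / 1.210938
eta = 0.5203 m

0.5203


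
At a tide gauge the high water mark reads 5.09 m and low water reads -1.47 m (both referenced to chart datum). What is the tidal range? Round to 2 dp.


Tidal range = High water - Low water
Tidal range = 5.09 - (-1.47)
Tidal range = 6.56 m

6.56


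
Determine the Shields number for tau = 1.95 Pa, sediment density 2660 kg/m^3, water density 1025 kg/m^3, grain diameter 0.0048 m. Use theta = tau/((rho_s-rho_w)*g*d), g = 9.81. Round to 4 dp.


theta = tau / ((rho_s - rho_w) * g * d)
rho_s - rho_w = 2660 - 1025 = 1635
Denominator = 1635 * 9.81 * 0.0048 = 76.988880
theta = 1.95 / 76.988880
theta = 0.0253

0.0253


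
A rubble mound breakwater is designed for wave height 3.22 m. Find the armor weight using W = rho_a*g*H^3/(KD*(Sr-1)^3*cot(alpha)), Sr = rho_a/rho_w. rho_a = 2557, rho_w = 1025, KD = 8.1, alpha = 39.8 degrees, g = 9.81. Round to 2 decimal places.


Sr = rho_a / rho_w = 2557 / 1025 = 2.494634
(Sr - 1) = 1.494634
(Sr - 1)^3 = 3.338910
cot(39.8) = 1 / tan(39.8) = 1 / 0.833169 = 1.200237
Numerator = 2557 * 9.81 * 3.22^3 = 837466.3205
Denominator = 8.1 * 3.338910 * 1.200237 = 32.460621
W = 837466.3205 / 32.460621
W = 25799.45 N

25799.45


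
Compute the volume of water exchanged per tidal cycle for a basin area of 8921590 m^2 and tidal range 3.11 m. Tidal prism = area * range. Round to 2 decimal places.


Tidal prism = Area * Tidal range
P = 8921590 * 3.11
P = 27746144.90 m^3

27746144.90


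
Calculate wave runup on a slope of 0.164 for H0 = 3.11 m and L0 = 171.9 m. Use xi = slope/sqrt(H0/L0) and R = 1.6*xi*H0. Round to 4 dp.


xi = slope / sqrt(H0/L0)
H0/L0 = 3.11/171.9 = 0.018092
sqrt(0.018092) = 0.134506
xi = 0.164 / 0.134506 = 1.219275
R = 1.6 * xi * H0 = 1.6 * 1.219275 * 3.11
R = 6.0671 m

6.0671


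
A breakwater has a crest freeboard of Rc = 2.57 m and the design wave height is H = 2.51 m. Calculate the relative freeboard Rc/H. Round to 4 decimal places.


Relative freeboard = Rc / H
= 2.57 / 2.51
= 1.0239

1.0239


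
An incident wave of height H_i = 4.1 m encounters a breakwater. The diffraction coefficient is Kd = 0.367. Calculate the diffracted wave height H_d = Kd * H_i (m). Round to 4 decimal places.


H_d = Kd * H_i
H_d = 0.367 * 4.1
H_d = 1.5047 m

1.5047


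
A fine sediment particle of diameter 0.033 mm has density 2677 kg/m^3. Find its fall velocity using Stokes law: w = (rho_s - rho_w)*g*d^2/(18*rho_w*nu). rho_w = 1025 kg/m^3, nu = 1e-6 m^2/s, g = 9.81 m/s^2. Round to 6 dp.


w = (rho_s - rho_w) * g * d^2 / (18 * rho_w * nu)
d = 0.033 mm = 0.000033 m
rho_s - rho_w = 2677 - 1025 = 1652
Numerator = 1652 * 9.81 * (0.000033)^2 = 0.000017648465
Denominator = 18 * 1025 * 1e-6 = 0.018450
w = 0.000957 m/s

0.000957


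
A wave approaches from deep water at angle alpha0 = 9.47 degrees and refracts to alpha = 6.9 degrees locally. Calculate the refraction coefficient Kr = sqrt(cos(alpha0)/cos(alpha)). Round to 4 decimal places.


Kr = sqrt(cos(alpha0) / cos(alpha))
cos(9.47) = 0.986372
cos(6.9) = 0.992757
Kr = sqrt(0.986372 / 0.992757)
Kr = sqrt(0.993568)
Kr = 0.9968

0.9968


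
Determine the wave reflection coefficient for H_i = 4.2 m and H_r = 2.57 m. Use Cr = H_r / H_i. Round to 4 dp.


Cr = H_r / H_i
Cr = 2.57 / 4.2
Cr = 0.6119

0.6119


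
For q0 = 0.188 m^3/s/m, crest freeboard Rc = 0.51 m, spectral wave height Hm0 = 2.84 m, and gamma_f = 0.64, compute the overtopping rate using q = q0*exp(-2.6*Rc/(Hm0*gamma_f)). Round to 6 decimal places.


q = q0 * exp(-2.6 * Rc / (Hm0 * gamma_f))
Exponent = -2.6 * 0.51 / (2.84 * 0.64)
= -2.6 * 0.51 / 1.8176
= -0.729533
exp(-0.729533) = 0.482134
q = 0.188 * 0.482134
q = 0.090641 m^3/s/m

0.090641


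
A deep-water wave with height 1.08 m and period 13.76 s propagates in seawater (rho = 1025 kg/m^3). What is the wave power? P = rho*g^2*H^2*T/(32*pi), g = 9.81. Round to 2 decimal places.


P = rho * g^2 * H^2 * T / (32 * pi)
P = 1025 * 9.81^2 * 1.08^2 * 13.76 / (32 * pi)
P = 1025 * 96.2361 * 1.1664 * 13.76 / 100.53096
P = 15748.09 W/m

15748.09


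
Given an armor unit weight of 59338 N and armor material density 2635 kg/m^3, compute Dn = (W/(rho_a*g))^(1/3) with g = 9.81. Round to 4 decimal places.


V = W / (rho_a * g)
V = 59338 / (2635 * 9.81)
V = 59338 / 25849.35
V = 2.295532 m^3
Dn = V^(1/3) = 2.295532^(1/3)
Dn = 1.3192 m

1.3192


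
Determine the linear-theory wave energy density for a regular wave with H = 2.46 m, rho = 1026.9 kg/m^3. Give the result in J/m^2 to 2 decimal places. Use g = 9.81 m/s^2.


E = (1/8) * rho * g * H^2
E = (1/8) * 1026.9 * 9.81 * 2.46^2
E = 0.125 * 1026.9 * 9.81 * 6.0516
E = 7620.39 J/m^2

7620.39


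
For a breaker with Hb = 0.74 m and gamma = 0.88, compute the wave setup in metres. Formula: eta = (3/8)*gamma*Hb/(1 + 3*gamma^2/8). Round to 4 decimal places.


eta = (3/8) * gamma * Hb / (1 + 3*gamma^2/8)
Numerator = (3/8) * 0.88 * 0.74 = 0.244200
Denominator = 1 + 3*0.88^2/8 = 1 + 0.290400 = 1.290400
eta = 0.244200 / 1.290400
eta = 0.1892 m

0.1892


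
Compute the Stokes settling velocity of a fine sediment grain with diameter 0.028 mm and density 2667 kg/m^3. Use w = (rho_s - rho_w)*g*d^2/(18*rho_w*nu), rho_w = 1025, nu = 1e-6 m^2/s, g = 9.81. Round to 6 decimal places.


w = (rho_s - rho_w) * g * d^2 / (18 * rho_w * nu)
d = 0.028 mm = 0.000028 m
rho_s - rho_w = 2667 - 1025 = 1642
Numerator = 1642 * 9.81 * (0.000028)^2 = 0.000012628688
Denominator = 18 * 1025 * 1e-6 = 0.018450
w = 0.000684 m/s

0.000684


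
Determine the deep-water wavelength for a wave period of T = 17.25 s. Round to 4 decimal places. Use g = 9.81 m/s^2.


L0 = g * T^2 / (2 * pi)
L0 = 9.81 * 17.25^2 / (2 * pi)
L0 = 9.81 * 297.5625 / 6.28319
L0 = 2919.0881 / 6.28319
L0 = 464.5873 m

464.5873


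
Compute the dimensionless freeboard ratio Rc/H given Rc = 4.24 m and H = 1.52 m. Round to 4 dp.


Relative freeboard = Rc / H
= 4.24 / 1.52
= 2.7895

2.7895


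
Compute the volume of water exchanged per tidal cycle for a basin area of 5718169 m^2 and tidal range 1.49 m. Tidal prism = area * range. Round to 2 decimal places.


Tidal prism = Area * Tidal range
P = 5718169 * 1.49
P = 8520071.81 m^3

8520071.81


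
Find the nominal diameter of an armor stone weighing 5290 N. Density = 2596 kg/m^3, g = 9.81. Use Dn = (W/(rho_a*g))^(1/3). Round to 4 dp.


V = W / (rho_a * g)
V = 5290 / (2596 * 9.81)
V = 5290 / 25466.76
V = 0.207722 m^3
Dn = V^(1/3) = 0.207722^(1/3)
Dn = 0.5922 m

0.5922


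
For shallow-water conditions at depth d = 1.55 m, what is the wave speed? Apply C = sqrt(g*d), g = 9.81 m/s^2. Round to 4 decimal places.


Using the shallow-water approximation:
C = sqrt(g * d) = sqrt(9.81 * 1.55)
C = sqrt(15.2055)
C = 3.8994 m/s

3.8994


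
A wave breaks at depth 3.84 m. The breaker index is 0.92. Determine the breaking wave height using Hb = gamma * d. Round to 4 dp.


Hb = gamma * d
Hb = 0.92 * 3.84
Hb = 3.5328 m

3.5328


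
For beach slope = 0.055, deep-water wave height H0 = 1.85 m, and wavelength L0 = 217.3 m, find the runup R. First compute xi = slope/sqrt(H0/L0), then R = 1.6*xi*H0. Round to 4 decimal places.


xi = slope / sqrt(H0/L0)
H0/L0 = 1.85/217.3 = 0.008514
sqrt(0.008514) = 0.092269
xi = 0.055 / 0.092269 = 0.596083
R = 1.6 * xi * H0 = 1.6 * 0.596083 * 1.85
R = 1.7644 m

1.7644


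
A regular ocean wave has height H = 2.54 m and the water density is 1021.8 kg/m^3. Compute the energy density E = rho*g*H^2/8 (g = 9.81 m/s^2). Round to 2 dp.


E = (1/8) * rho * g * H^2
E = (1/8) * 1021.8 * 9.81 * 2.54^2
E = 0.125 * 1021.8 * 9.81 * 6.4516
E = 8083.74 J/m^2

8083.74


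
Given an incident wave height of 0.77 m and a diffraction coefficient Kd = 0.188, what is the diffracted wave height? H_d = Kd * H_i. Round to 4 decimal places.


H_d = Kd * H_i
H_d = 0.188 * 0.77
H_d = 0.1448 m

0.1448


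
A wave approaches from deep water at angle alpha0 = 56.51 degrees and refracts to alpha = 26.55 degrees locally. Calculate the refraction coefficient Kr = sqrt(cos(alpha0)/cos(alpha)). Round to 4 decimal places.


Kr = sqrt(cos(alpha0) / cos(alpha))
cos(56.51) = 0.551791
cos(26.55) = 0.894545
Kr = sqrt(0.551791 / 0.894545)
Kr = sqrt(0.616841)
Kr = 0.7854

0.7854


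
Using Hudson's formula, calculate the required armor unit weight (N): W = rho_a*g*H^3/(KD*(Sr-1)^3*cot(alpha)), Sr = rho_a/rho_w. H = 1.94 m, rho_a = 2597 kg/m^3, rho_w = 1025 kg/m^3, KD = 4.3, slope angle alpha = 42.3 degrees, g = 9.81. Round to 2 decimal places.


Sr = rho_a / rho_w = 2597 / 1025 = 2.533659
(Sr - 1) = 1.533659
(Sr - 1)^3 = 3.607331
cot(42.3) = 1 / tan(42.3) = 1 / 0.909930 = 1.098986
Numerator = 2597 * 9.81 * 1.94^3 = 186014.2206
Denominator = 4.3 * 3.607331 * 1.098986 = 17.046943
W = 186014.2206 / 17.046943
W = 10911.88 N

10911.88


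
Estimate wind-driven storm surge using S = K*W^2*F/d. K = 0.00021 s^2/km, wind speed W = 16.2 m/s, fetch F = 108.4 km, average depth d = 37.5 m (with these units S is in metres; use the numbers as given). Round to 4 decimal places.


S = K * W^2 * F / d
W^2 = 16.2^2 = 262.44
S = 0.00021 * 262.44 * 108.4 / 37.5
Numerator = 0.00021 * 262.44 * 108.4 = 5.974184
S = 5.974184 / 37.5 = 0.1593 m

0.1593


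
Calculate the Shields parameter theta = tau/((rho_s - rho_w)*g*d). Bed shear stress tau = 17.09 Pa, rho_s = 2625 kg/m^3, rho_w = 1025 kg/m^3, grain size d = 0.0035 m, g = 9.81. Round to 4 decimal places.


theta = tau / ((rho_s - rho_w) * g * d)
rho_s - rho_w = 2625 - 1025 = 1600
Denominator = 1600 * 9.81 * 0.0035 = 54.936000
theta = 17.09 / 54.936000
theta = 0.3111

0.3111


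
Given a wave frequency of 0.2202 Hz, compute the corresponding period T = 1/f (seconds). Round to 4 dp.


T = 1 / f
T = 1 / 0.2202
T = 4.5413 s

4.5413


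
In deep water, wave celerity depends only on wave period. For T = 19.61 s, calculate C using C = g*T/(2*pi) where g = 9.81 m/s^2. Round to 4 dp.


We use the deep-water celerity formula:
C = g * T / (2 * pi)
C = 9.81 * 19.61 / (2 * 3.14159...)
C = 192.374100 / 6.283185
C = 30.6173 m/s

30.6173


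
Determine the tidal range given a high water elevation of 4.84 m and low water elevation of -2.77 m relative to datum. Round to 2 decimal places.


Tidal range = High water - Low water
Tidal range = 4.84 - (-2.77)
Tidal range = 7.61 m

7.61


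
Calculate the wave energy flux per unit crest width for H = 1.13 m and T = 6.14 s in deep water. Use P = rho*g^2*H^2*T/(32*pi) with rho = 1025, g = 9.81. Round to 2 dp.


P = rho * g^2 * H^2 * T / (32 * pi)
P = 1025 * 9.81^2 * 1.13^2 * 6.14 / (32 * pi)
P = 1025 * 96.2361 * 1.2769 * 6.14 / 100.53096
P = 7692.85 W/m

7692.85


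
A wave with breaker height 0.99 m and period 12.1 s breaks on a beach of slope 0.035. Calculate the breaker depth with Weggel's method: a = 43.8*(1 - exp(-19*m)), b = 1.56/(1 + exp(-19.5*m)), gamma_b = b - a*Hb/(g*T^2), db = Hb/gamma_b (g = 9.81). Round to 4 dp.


a = 43.8 * (1 - exp(-19 * m))
exp(-19 * 0.035) = exp(-0.6650) = 0.514274
a = 43.8 * (1 - 0.514274) = 21.274819
b = 1.56 / (1 + exp(-19.5 * m))
exp(-19.5 * 0.035) = exp(-0.6825) = 0.505352
b = 1.56 / (1 + 0.505352) = 1.036302
Hb / (g * T^2) = 0.99 / (9.81 * 12.1^2) = 0.99 / 1436.2821 = 0.00068928
gamma_b = b - a * Hb/(g*T^2) = 1.036302 - 21.274819 * 0.00068928 = 1.021638
db = Hb / gamma_b = 0.99 / 1.021638
db = 0.9690 m

0.9690


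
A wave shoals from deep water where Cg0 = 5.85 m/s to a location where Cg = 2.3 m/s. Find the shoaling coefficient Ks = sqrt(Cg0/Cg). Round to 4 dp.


Ks = sqrt(Cg0 / Cg)
Ks = sqrt(5.85 / 2.3)
Ks = sqrt(2.5435)
Ks = 1.5948

1.5948


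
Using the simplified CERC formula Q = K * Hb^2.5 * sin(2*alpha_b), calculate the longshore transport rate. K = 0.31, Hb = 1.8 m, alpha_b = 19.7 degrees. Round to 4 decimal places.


Q = K * Hb^2.5 * sin(2 * alpha_b)
Hb^2.5 = 1.8^2.5 = 4.346916
sin(2 * 19.7) = sin(39.4) = 0.634731
Q = 0.31 * 4.346916 * 0.634731
Q = 0.8553 m^3/s

0.8553


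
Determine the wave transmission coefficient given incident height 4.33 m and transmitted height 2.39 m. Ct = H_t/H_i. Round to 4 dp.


Ct = H_t / H_i
Ct = 2.39 / 4.33
Ct = 0.5520

0.5520


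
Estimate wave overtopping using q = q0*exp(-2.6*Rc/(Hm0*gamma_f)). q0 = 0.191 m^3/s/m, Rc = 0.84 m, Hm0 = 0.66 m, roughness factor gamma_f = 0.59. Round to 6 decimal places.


q = q0 * exp(-2.6 * Rc / (Hm0 * gamma_f))
Exponent = -2.6 * 0.84 / (0.66 * 0.59)
= -2.6 * 0.84 / 0.3894
= -5.608629
exp(-5.608629) = 0.003666
q = 0.191 * 0.003666
q = 0.000700 m^3/s/m

0.000700


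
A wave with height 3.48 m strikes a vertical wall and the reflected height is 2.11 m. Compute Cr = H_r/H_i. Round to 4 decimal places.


Cr = H_r / H_i
Cr = 2.11 / 3.48
Cr = 0.6063

0.6063


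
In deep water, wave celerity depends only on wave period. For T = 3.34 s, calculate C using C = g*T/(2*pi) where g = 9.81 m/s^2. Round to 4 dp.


We use the deep-water celerity formula:
C = g * T / (2 * pi)
C = 9.81 * 3.34 / (2 * 3.14159...)
C = 32.765400 / 6.283185
C = 5.2148 m/s

5.2148


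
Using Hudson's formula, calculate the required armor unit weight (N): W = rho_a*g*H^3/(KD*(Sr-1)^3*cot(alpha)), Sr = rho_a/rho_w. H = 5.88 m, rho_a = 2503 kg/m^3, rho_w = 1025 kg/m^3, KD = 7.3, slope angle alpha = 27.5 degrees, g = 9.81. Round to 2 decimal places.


Sr = rho_a / rho_w = 2503 / 1025 = 2.441951
(Sr - 1) = 1.441951
(Sr - 1)^3 = 2.998139
cot(27.5) = 1 / tan(27.5) = 1 / 0.520567 = 1.920982
Numerator = 2503 * 9.81 * 5.88^3 = 4991853.5454
Denominator = 7.3 * 2.998139 * 1.920982 = 42.043406
W = 4991853.5454 / 42.043406
W = 118730.95 N

118730.95


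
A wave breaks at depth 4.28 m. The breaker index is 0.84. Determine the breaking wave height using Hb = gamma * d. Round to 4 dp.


Hb = gamma * d
Hb = 0.84 * 4.28
Hb = 3.5952 m

3.5952


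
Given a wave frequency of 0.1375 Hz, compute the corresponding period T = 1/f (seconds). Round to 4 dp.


T = 1 / f
T = 1 / 0.1375
T = 7.2727 s

7.2727


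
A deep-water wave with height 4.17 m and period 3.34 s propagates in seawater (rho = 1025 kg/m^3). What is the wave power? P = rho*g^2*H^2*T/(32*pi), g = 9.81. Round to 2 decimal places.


P = rho * g^2 * H^2 * T / (32 * pi)
P = 1025 * 9.81^2 * 4.17^2 * 3.34 / (32 * pi)
P = 1025 * 96.2361 * 17.3889 * 3.34 / 100.53096
P = 56987.63 W/m

56987.63


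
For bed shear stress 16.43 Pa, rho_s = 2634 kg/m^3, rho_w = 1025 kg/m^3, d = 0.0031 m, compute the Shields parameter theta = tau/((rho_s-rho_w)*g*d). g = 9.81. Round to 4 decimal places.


theta = tau / ((rho_s - rho_w) * g * d)
rho_s - rho_w = 2634 - 1025 = 1609
Denominator = 1609 * 9.81 * 0.0031 = 48.931299
theta = 16.43 / 48.931299
theta = 0.3358

0.3358


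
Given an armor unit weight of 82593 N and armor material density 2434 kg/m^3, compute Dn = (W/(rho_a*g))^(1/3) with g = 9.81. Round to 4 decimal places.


V = W / (rho_a * g)
V = 82593 / (2434 * 9.81)
V = 82593 / 23877.54
V = 3.459025 m^3
Dn = V^(1/3) = 3.459025^(1/3)
Dn = 1.5123 m

1.5123


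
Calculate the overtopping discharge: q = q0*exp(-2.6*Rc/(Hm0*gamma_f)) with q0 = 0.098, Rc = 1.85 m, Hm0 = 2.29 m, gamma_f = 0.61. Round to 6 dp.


q = q0 * exp(-2.6 * Rc / (Hm0 * gamma_f))
Exponent = -2.6 * 1.85 / (2.29 * 0.61)
= -2.6 * 1.85 / 1.3969
= -3.443339
exp(-3.443339) = 0.031958
q = 0.098 * 0.031958
q = 0.003132 m^3/s/m

0.003132


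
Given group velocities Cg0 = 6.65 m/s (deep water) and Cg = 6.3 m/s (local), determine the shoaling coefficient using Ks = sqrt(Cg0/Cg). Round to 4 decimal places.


Ks = sqrt(Cg0 / Cg)
Ks = sqrt(6.65 / 6.3)
Ks = sqrt(1.0556)
Ks = 1.0274

1.0274


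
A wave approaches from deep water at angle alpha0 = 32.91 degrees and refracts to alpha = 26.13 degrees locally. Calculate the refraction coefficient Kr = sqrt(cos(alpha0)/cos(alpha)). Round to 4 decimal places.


Kr = sqrt(cos(alpha0) / cos(alpha))
cos(32.91) = 0.839525
cos(26.13) = 0.897797
Kr = sqrt(0.839525 / 0.897797)
Kr = sqrt(0.935094)
Kr = 0.9670

0.9670


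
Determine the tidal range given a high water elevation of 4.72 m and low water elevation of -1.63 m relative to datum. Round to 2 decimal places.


Tidal range = High water - Low water
Tidal range = 4.72 - (-1.63)
Tidal range = 6.35 m

6.35


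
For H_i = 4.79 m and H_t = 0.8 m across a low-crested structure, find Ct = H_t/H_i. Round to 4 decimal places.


Ct = H_t / H_i
Ct = 0.8 / 4.79
Ct = 0.1670

0.1670


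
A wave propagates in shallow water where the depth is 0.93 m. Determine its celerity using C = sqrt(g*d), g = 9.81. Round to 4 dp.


Using the shallow-water approximation:
C = sqrt(g * d) = sqrt(9.81 * 0.93)
C = sqrt(9.1233)
C = 3.0205 m/s

3.0205


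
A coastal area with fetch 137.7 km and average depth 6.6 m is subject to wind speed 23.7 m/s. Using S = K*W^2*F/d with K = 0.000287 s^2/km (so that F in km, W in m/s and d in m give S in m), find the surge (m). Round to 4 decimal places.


S = K * W^2 * F / d
W^2 = 23.7^2 = 561.69
S = 0.000287 * 561.69 * 137.7 / 6.6
Numerator = 0.000287 * 561.69 * 137.7 = 22.197933
S = 22.197933 / 6.6 = 3.3633 m

3.3633


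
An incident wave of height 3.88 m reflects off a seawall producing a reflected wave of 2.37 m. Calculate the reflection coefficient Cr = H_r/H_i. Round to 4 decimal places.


Cr = H_r / H_i
Cr = 2.37 / 3.88
Cr = 0.6108

0.6108


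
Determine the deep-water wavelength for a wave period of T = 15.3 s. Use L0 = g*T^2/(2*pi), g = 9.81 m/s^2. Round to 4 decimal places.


L0 = g * T^2 / (2 * pi)
L0 = 9.81 * 15.3^2 / (2 * pi)
L0 = 9.81 * 234.0900 / 6.28319
L0 = 2296.4229 / 6.28319
L0 = 365.4871 m

365.4871


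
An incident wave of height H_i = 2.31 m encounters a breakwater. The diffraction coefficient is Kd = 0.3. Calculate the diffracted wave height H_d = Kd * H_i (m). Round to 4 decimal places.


H_d = Kd * H_i
H_d = 0.3 * 2.31
H_d = 0.6930 m

0.6930


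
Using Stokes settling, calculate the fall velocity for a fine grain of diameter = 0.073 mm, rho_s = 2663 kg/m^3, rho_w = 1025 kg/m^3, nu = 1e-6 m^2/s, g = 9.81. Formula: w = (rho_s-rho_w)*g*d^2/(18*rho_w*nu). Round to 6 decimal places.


w = (rho_s - rho_w) * g * d^2 / (18 * rho_w * nu)
d = 0.073 mm = 0.000073 m
rho_s - rho_w = 2663 - 1025 = 1638
Numerator = 1638 * 9.81 * (0.000073)^2 = 0.000085630529
Denominator = 18 * 1025 * 1e-6 = 0.018450
w = 0.004641 m/s

0.004641


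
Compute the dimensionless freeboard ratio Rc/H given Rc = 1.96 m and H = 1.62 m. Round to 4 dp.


Relative freeboard = Rc / H
= 1.96 / 1.62
= 1.2099

1.2099


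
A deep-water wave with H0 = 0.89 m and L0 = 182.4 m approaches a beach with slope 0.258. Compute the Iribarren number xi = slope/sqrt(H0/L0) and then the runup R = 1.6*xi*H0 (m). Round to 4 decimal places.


xi = slope / sqrt(H0/L0)
H0/L0 = 0.89/182.4 = 0.004879
sqrt(0.004879) = 0.069853
xi = 0.258 / 0.069853 = 3.693492
R = 1.6 * xi * H0 = 1.6 * 3.693492 * 0.89
R = 5.2595 m

5.2595


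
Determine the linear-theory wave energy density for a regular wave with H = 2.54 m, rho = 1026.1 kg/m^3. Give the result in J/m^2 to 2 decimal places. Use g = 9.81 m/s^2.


E = (1/8) * rho * g * H^2
E = (1/8) * 1026.1 * 9.81 * 2.54^2
E = 0.125 * 1026.1 * 9.81 * 6.4516
E = 8117.76 J/m^2

8117.76


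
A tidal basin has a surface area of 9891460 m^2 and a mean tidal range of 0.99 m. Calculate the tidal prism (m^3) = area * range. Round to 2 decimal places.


Tidal prism = Area * Tidal range
P = 9891460 * 0.99
P = 9792545.40 m^3

9792545.40


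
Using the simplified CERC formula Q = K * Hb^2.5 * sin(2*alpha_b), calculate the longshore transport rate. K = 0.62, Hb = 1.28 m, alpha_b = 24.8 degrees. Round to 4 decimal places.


Q = K * Hb^2.5 * sin(2 * alpha_b)
Hb^2.5 = 1.28^2.5 = 1.853638
sin(2 * 24.8) = sin(49.6) = 0.761538
Q = 0.62 * 1.853638 * 0.761538
Q = 0.8752 m^3/s

0.8752


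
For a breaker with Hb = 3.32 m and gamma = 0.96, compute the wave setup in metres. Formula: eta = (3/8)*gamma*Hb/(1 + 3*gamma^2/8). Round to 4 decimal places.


eta = (3/8) * gamma * Hb / (1 + 3*gamma^2/8)
Numerator = (3/8) * 0.96 * 3.32 = 1.195200
Denominator = 1 + 3*0.96^2/8 = 1 + 0.345600 = 1.345600
eta = 1.195200 / 1.345600
eta = 0.8882 m

0.8882


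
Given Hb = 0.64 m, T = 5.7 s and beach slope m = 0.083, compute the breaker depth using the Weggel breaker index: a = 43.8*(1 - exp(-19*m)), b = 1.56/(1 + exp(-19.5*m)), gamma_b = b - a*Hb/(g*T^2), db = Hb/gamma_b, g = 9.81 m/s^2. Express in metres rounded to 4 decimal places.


a = 43.8 * (1 - exp(-19 * m))
exp(-19 * 0.083) = exp(-1.5770) = 0.206594
a = 43.8 * (1 - 0.206594) = 34.751185
b = 1.56 / (1 + exp(-19.5 * m))
exp(-19.5 * 0.083) = exp(-1.6185) = 0.198196
b = 1.56 / (1 + 0.198196) = 1.301958
Hb / (g * T^2) = 0.64 / (9.81 * 5.7^2) = 0.64 / 318.7269 = 0.00200799
gamma_b = b - a * Hb/(g*T^2) = 1.301958 - 34.751185 * 0.00200799 = 1.232178
db = Hb / gamma_b = 0.64 / 1.232178
db = 0.5194 m

0.5194


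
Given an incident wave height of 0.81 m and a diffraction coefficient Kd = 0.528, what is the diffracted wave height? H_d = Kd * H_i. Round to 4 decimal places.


H_d = Kd * H_i
H_d = 0.528 * 0.81
H_d = 0.4277 m

0.4277


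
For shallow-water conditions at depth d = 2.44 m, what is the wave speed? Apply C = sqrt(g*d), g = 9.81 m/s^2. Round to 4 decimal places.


Using the shallow-water approximation:
C = sqrt(g * d) = sqrt(9.81 * 2.44)
C = sqrt(23.9364)
C = 4.8925 m/s

4.8925


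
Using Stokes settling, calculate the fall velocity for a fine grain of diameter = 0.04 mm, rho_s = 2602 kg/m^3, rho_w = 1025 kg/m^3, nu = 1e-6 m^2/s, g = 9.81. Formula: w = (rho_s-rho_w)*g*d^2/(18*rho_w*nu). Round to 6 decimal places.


w = (rho_s - rho_w) * g * d^2 / (18 * rho_w * nu)
d = 0.04 mm = 0.000040 m
rho_s - rho_w = 2602 - 1025 = 1577
Numerator = 1577 * 9.81 * (0.000040)^2 = 0.000024752592
Denominator = 18 * 1025 * 1e-6 = 0.018450
w = 0.001342 m/s

0.001342


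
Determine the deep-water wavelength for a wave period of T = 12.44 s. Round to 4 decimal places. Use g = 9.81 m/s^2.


L0 = g * T^2 / (2 * pi)
L0 = 9.81 * 12.44^2 / (2 * pi)
L0 = 9.81 * 154.7536 / 6.28319
L0 = 1518.1328 / 6.28319
L0 = 241.6183 m

241.6183


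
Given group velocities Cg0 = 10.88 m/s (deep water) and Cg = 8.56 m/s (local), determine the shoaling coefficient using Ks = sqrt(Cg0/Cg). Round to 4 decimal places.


Ks = sqrt(Cg0 / Cg)
Ks = sqrt(10.88 / 8.56)
Ks = sqrt(1.2710)
Ks = 1.1274

1.1274


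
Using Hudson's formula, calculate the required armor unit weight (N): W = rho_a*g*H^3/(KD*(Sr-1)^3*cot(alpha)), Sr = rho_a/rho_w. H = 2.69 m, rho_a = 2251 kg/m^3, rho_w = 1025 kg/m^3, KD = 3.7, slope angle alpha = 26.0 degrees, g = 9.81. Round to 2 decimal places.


Sr = rho_a / rho_w = 2251 / 1025 = 2.196098
(Sr - 1) = 1.196098
(Sr - 1)^3 = 1.711196
cot(26.0) = 1 / tan(26.0) = 1 / 0.487733 = 2.050304
Numerator = 2251 * 9.81 * 2.69^3 = 429834.5711
Denominator = 3.7 * 1.711196 * 2.050304 = 12.981347
W = 429834.5711 / 12.981347
W = 33111.71 N

33111.71


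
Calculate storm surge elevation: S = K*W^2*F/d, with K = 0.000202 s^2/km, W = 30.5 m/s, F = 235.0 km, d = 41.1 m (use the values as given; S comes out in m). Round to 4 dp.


S = K * W^2 * F / d
W^2 = 30.5^2 = 930.25
S = 0.000202 * 930.25 * 235.0 / 41.1
Numerator = 0.000202 * 930.25 * 235.0 = 44.158968
S = 44.158968 / 41.1 = 1.0744 m

1.0744


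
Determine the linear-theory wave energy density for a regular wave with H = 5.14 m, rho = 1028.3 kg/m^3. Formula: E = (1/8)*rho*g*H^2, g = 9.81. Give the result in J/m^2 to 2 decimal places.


E = (1/8) * rho * g * H^2
E = (1/8) * 1028.3 * 9.81 * 5.14^2
E = 0.125 * 1028.3 * 9.81 * 26.4196
E = 33313.87 J/m^2

33313.87


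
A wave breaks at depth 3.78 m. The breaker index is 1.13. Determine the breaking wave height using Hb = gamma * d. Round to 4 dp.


Hb = gamma * d
Hb = 1.13 * 3.78
Hb = 4.2714 m

4.2714


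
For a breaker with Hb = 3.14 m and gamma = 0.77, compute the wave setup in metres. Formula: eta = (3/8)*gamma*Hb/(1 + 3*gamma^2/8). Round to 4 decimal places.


eta = (3/8) * gamma * Hb / (1 + 3*gamma^2/8)
Numerator = (3/8) * 0.77 * 3.14 = 0.906675
Denominator = 1 + 3*0.77^2/8 = 1 + 0.222338 = 1.222338
eta = 0.906675 / 1.222338
eta = 0.7418 m

0.7418


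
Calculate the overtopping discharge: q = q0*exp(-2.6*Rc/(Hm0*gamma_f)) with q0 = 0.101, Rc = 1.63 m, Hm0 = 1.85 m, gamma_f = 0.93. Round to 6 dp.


q = q0 * exp(-2.6 * Rc / (Hm0 * gamma_f))
Exponent = -2.6 * 1.63 / (1.85 * 0.93)
= -2.6 * 1.63 / 1.7205
= -2.463237
exp(-2.463237) = 0.085159
q = 0.101 * 0.085159
q = 0.008601 m^3/s/m

0.008601


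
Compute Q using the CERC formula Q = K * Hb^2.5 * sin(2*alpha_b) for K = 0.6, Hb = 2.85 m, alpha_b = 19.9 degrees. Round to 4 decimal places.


Q = K * Hb^2.5 * sin(2 * alpha_b)
Hb^2.5 = 2.85^2.5 = 13.712358
sin(2 * 19.9) = sin(39.8) = 0.640110
Q = 0.6 * 13.712358 * 0.640110
Q = 5.2664 m^3/s

5.2664


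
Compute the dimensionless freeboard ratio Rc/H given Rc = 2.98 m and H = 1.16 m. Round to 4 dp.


Relative freeboard = Rc / H
= 2.98 / 1.16
= 2.5690

2.5690


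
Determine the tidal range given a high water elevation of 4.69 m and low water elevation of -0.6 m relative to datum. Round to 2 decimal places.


Tidal range = High water - Low water
Tidal range = 4.69 - (-0.6)
Tidal range = 5.29 m

5.29


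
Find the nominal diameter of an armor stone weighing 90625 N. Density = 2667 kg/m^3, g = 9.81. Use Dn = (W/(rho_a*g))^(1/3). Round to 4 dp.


V = W / (rho_a * g)
V = 90625 / (2667 * 9.81)
V = 90625 / 26163.27
V = 3.463825 m^3
Dn = V^(1/3) = 3.463825^(1/3)
Dn = 1.5130 m

1.5130


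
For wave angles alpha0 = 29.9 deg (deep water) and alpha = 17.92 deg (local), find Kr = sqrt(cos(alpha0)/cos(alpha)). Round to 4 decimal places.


Kr = sqrt(cos(alpha0) / cos(alpha))
cos(29.9) = 0.866897
cos(17.92) = 0.951487
Kr = sqrt(0.866897 / 0.951487)
Kr = sqrt(0.911097)
Kr = 0.9545

0.9545


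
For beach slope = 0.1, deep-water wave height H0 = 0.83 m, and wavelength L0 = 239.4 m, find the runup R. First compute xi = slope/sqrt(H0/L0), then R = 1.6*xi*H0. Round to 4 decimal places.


xi = slope / sqrt(H0/L0)
H0/L0 = 0.83/239.4 = 0.003467
sqrt(0.003467) = 0.058881
xi = 0.1 / 0.058881 = 1.698334
R = 1.6 * xi * H0 = 1.6 * 1.698334 * 0.83
R = 2.2554 m

2.2554


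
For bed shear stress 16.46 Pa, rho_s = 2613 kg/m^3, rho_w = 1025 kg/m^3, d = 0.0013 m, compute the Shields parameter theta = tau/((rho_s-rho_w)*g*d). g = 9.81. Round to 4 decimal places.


theta = tau / ((rho_s - rho_w) * g * d)
rho_s - rho_w = 2613 - 1025 = 1588
Denominator = 1588 * 9.81 * 0.0013 = 20.251764
theta = 16.46 / 20.251764
theta = 0.8128

0.8128


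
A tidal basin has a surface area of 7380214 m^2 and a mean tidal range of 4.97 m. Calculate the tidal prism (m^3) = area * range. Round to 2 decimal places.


Tidal prism = Area * Tidal range
P = 7380214 * 4.97
P = 36679663.58 m^3

36679663.58


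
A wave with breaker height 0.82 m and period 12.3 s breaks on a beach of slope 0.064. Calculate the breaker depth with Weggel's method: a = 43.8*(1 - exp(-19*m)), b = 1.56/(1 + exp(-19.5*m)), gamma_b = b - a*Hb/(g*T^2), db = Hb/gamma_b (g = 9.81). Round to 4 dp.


a = 43.8 * (1 - exp(-19 * m))
exp(-19 * 0.064) = exp(-1.2160) = 0.296413
a = 43.8 * (1 - 0.296413) = 30.817091
b = 1.56 / (1 + exp(-19.5 * m))
exp(-19.5 * 0.064) = exp(-1.2480) = 0.287078
b = 1.56 / (1 + 0.287078) = 1.212047
Hb / (g * T^2) = 0.82 / (9.81 * 12.3^2) = 0.82 / 1484.1549 = 0.00055250
gamma_b = b - a * Hb/(g*T^2) = 1.212047 - 30.817091 * 0.00055250 = 1.195021
db = Hb / gamma_b = 0.82 / 1.195021
db = 0.6862 m

0.6862


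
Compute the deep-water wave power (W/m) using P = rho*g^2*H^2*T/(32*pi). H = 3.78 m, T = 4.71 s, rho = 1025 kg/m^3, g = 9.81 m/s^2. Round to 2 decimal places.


P = rho * g^2 * H^2 * T / (32 * pi)
P = 1025 * 9.81^2 * 3.78^2 * 4.71 / (32 * pi)
P = 1025 * 96.2361 * 14.2884 * 4.71 / 100.53096
P = 66033.84 W/m

66033.84


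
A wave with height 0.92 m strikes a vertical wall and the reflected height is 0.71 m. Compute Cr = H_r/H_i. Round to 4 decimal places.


Cr = H_r / H_i
Cr = 0.71 / 0.92
Cr = 0.7717

0.7717


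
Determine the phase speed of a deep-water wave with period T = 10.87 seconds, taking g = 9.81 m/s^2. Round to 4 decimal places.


We use the deep-water celerity formula:
C = g * T / (2 * pi)
C = 9.81 * 10.87 / (2 * 3.14159...)
C = 106.634700 / 6.283185
C = 16.9714 m/s

16.9714


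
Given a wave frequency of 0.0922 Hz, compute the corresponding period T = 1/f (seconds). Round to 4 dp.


T = 1 / f
T = 1 / 0.0922
T = 10.8460 s

10.8460


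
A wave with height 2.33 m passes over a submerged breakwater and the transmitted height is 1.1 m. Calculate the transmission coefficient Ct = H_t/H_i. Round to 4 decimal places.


Ct = H_t / H_i
Ct = 1.1 / 2.33
Ct = 0.4721

0.4721


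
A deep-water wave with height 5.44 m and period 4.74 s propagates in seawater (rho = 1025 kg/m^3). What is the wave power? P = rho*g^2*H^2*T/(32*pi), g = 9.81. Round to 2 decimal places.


P = rho * g^2 * H^2 * T / (32 * pi)
P = 1025 * 9.81^2 * 5.44^2 * 4.74 / (32 * pi)
P = 1025 * 96.2361 * 29.5936 * 4.74 / 100.53096
P = 137637.94 W/m

137637.94


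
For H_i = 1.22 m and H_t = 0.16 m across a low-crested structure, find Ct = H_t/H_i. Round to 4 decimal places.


Ct = H_t / H_i
Ct = 0.16 / 1.22
Ct = 0.1311

0.1311


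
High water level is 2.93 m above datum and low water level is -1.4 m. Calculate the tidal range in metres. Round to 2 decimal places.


Tidal range = High water - Low water
Tidal range = 2.93 - (-1.4)
Tidal range = 4.33 m

4.33


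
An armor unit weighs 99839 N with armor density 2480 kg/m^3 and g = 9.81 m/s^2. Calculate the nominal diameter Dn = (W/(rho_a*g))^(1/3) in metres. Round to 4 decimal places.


V = W / (rho_a * g)
V = 99839 / (2480 * 9.81)
V = 99839 / 24328.80
V = 4.103737 m^3
Dn = V^(1/3) = 4.103737^(1/3)
Dn = 1.6010 m

1.6010


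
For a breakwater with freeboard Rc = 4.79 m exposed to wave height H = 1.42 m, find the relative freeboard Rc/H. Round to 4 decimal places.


Relative freeboard = Rc / H
= 4.79 / 1.42
= 3.3732

3.3732


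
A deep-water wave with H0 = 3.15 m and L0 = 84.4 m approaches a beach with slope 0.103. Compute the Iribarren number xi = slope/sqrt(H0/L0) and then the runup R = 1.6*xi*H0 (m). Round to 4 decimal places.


xi = slope / sqrt(H0/L0)
H0/L0 = 3.15/84.4 = 0.037322
sqrt(0.037322) = 0.193190
xi = 0.103 / 0.193190 = 0.533155
R = 1.6 * xi * H0 = 1.6 * 0.533155 * 3.15
R = 2.6871 m

2.6871


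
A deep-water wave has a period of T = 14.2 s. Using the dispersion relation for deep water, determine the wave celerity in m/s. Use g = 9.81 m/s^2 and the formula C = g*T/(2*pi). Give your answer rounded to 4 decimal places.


We use the deep-water celerity formula:
C = g * T / (2 * pi)
C = 9.81 * 14.2 / (2 * 3.14159...)
C = 139.302000 / 6.283185
C = 22.1706 m/s

22.1706


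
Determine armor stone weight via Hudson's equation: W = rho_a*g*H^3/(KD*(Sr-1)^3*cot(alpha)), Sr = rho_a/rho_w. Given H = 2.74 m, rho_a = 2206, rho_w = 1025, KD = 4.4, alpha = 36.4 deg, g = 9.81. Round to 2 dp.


Sr = rho_a / rho_w = 2206 / 1025 = 2.152195
(Sr - 1) = 1.152195
(Sr - 1)^3 = 1.529601
cot(36.4) = 1 / tan(36.4) = 1 / 0.737264 = 1.356367
Numerator = 2206 * 9.81 * 2.74^3 = 445170.3223
Denominator = 4.4 * 1.529601 * 1.356367 = 9.128680
W = 445170.3223 / 9.128680
W = 48766.12 N

48766.12


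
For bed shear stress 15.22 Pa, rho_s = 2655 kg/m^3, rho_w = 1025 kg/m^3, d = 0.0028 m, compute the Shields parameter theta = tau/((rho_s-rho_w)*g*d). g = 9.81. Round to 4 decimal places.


theta = tau / ((rho_s - rho_w) * g * d)
rho_s - rho_w = 2655 - 1025 = 1630
Denominator = 1630 * 9.81 * 0.0028 = 44.772840
theta = 15.22 / 44.772840
theta = 0.3399

0.3399


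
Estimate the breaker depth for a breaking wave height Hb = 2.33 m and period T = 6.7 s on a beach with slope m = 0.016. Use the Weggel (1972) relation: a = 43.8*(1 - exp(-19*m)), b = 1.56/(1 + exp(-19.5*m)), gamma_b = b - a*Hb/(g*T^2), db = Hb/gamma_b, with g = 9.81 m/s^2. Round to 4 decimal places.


a = 43.8 * (1 - exp(-19 * m))
exp(-19 * 0.016) = exp(-0.3040) = 0.737861
a = 43.8 * (1 - 0.737861) = 11.481694
b = 1.56 / (1 + exp(-19.5 * m))
exp(-19.5 * 0.016) = exp(-0.3120) = 0.731982
b = 1.56 / (1 + 0.731982) = 0.900702
Hb / (g * T^2) = 2.33 / (9.81 * 6.7^2) = 2.33 / 440.3709 = 0.00529099
gamma_b = b - a * Hb/(g*T^2) = 0.900702 - 11.481694 * 0.00529099 = 0.839953
db = Hb / gamma_b = 2.33 / 0.839953
db = 2.7740 m

2.7740


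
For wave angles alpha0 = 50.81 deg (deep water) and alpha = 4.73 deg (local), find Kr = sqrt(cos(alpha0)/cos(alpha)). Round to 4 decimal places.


Kr = sqrt(cos(alpha0) / cos(alpha))
cos(50.81) = 0.631894
cos(4.73) = 0.996594
Kr = sqrt(0.631894 / 0.996594)
Kr = sqrt(0.634053)
Kr = 0.7963

0.7963


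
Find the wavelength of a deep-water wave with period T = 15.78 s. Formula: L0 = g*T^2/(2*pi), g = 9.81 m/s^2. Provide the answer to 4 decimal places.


L0 = g * T^2 / (2 * pi)
L0 = 9.81 * 15.78^2 / (2 * pi)
L0 = 9.81 * 249.0084 / 6.28319
L0 = 2442.7724 / 6.28319
L0 = 388.7793 m

388.7793


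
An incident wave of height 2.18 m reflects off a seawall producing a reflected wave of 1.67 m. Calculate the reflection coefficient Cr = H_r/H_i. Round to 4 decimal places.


Cr = H_r / H_i
Cr = 1.67 / 2.18
Cr = 0.7661

0.7661


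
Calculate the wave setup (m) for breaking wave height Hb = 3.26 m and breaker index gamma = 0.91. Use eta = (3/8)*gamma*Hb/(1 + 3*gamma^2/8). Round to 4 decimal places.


eta = (3/8) * gamma * Hb / (1 + 3*gamma^2/8)
Numerator = (3/8) * 0.91 * 3.26 = 1.112475
Denominator = 1 + 3*0.91^2/8 = 1 + 0.310538 = 1.310538
eta = 1.112475 / 1.310538
eta = 0.8489 m

0.8489


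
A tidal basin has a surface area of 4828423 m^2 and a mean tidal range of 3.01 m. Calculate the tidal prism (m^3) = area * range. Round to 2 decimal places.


Tidal prism = Area * Tidal range
P = 4828423 * 3.01
P = 14533553.23 m^3

14533553.23


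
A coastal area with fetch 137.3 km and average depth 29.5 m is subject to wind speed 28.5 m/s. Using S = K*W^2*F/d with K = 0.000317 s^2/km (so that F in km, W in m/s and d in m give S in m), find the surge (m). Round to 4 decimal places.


S = K * W^2 * F / d
W^2 = 28.5^2 = 812.25
S = 0.000317 * 812.25 * 137.3 / 29.5
Numerator = 0.000317 * 812.25 * 137.3 = 35.352450
S = 35.352450 / 29.5 = 1.1984 m

1.1984


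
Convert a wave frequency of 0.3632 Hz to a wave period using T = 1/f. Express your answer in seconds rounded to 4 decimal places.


T = 1 / f
T = 1 / 0.3632
T = 2.7533 s

2.7533


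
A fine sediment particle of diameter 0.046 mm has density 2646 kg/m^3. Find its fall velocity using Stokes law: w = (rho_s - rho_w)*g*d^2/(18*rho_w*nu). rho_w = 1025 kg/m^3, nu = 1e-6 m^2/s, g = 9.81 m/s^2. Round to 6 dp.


w = (rho_s - rho_w) * g * d^2 / (18 * rho_w * nu)
d = 0.046 mm = 0.000046 m
rho_s - rho_w = 2646 - 1025 = 1621
Numerator = 1621 * 9.81 * (0.000046)^2 = 0.000033648653
Denominator = 18 * 1025 * 1e-6 = 0.018450
w = 0.001824 m/s

0.001824


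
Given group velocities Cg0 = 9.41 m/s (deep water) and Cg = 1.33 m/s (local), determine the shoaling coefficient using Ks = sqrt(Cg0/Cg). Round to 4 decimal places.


Ks = sqrt(Cg0 / Cg)
Ks = sqrt(9.41 / 1.33)
Ks = sqrt(7.0752)
Ks = 2.6599

2.6599


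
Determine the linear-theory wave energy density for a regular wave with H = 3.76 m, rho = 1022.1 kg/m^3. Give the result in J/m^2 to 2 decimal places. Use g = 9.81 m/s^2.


E = (1/8) * rho * g * H^2
E = (1/8) * 1022.1 * 9.81 * 3.76^2
E = 0.125 * 1022.1 * 9.81 * 14.1376
E = 17719.36 J/m^2

17719.36


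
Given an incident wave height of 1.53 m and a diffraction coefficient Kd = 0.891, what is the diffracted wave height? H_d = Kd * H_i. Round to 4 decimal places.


H_d = Kd * H_i
H_d = 0.891 * 1.53
H_d = 1.3632 m

1.3632


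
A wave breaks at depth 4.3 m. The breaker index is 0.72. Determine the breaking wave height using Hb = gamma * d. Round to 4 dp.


Hb = gamma * d
Hb = 0.72 * 4.3
Hb = 3.0960 m

3.0960
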